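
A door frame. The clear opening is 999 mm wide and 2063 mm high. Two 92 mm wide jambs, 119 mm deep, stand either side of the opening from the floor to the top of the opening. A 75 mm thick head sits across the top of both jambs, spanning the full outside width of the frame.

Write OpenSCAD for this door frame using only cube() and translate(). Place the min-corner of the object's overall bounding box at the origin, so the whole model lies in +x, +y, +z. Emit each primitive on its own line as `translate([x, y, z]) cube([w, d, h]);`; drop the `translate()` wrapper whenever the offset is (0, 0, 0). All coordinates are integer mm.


cube([92, 119, 2063]);
translate([1091, 0, 0]) cube([92, 119, 2063]);
translate([0, 0, 2063]) cube([1183, 119, 75]);


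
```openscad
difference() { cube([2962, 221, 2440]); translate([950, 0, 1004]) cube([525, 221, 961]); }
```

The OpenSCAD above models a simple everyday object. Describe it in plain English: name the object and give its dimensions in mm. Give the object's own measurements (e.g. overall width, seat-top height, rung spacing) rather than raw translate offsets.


A wall 2962 mm long (x), 221 mm thick (y), 2440 mm tall, with a rectangular window opening cut through it. The opening is 525 mm wide and 961 mm tall; its sill is at z = 1004 mm and its near (−x) edge is 950 mm from the wall's −x end. The opening passes through the full wall thickness.


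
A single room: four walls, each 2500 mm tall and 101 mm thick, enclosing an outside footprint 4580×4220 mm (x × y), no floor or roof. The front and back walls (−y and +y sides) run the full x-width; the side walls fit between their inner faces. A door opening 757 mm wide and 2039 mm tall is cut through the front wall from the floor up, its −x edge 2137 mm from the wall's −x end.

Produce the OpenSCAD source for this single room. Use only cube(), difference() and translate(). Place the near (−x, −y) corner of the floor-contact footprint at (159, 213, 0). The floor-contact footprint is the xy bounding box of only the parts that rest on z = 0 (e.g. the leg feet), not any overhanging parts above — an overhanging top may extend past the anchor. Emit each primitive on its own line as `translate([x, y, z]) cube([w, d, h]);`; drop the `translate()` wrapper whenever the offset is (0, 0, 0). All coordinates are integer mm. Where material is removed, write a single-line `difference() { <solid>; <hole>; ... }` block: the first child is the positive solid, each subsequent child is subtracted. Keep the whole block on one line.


difference() { translate([159, 213, 0]) cube([4580, 101, 2500]); translate([2296, 213, 0]) cube([757, 101, 2039]); }
translate([159, 4332, 0]) cube([4580, 101, 2500]);
translate([159, 314, 0]) cube([101, 4018, 2500]);
translate([4638, 314, 0]) cube([101, 4018, 2500]);


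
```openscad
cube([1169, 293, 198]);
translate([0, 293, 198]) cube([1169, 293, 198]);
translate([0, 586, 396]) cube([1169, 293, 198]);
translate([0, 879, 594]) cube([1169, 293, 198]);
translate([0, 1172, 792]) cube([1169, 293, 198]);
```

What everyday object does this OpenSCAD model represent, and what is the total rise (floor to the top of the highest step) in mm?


A staircase. The total rise is 990 mm.

5 identical blocks, each offset up and back from the previous — a staircase. Each step is 198 mm tall and there are 5 of them, so the total rise is 5 × 198 = 990 mm.


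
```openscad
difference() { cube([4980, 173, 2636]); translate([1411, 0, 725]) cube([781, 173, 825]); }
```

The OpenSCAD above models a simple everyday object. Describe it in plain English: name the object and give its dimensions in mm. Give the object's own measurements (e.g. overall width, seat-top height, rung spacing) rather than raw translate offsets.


A wall 4980 mm long (x), 173 mm thick (y), 2636 mm tall, with a rectangular window opening cut through it. The opening is 781 mm wide and 825 mm tall; its sill is at z = 725 mm and its near (−x) edge is 1411 mm from the wall's −x end. The opening passes through the full wall thickness.


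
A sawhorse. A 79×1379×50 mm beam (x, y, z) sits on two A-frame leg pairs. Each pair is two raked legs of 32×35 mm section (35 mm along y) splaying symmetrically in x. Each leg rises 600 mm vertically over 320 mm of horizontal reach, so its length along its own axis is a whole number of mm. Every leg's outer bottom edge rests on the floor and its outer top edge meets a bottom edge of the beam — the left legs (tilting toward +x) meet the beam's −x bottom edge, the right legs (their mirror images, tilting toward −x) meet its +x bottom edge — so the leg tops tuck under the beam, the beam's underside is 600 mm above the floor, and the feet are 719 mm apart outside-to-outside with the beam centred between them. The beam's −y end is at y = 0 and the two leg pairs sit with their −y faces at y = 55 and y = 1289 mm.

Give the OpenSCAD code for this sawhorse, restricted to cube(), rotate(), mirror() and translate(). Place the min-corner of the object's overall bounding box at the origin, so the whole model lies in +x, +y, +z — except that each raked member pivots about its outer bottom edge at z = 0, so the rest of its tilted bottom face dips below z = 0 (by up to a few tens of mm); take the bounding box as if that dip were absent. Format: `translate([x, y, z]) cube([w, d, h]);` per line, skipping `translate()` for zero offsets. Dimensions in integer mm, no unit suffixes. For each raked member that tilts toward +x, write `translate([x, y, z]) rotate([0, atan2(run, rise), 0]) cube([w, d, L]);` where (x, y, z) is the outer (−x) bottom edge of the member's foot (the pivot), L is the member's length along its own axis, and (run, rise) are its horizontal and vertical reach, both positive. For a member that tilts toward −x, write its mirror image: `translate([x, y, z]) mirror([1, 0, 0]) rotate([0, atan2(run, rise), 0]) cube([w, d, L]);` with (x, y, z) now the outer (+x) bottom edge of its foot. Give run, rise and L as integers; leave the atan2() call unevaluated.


// leg length = √(320² + 600²) = 680
// right-leg outer foot x = 2·320 + 79 = 719
// beam min-corner = (320, 0, 600)
translate([320, 0, 600]) cube([79, 1379, 50]);
translate([0, 55, 0]) rotate([0, atan2(320, 600), 0]) cube([32, 35, 680]);
translate([719, 55, 0]) mirror([1, 0, 0]) rotate([0, atan2(320, 600), 0]) cube([32, 35, 680]);
translate([0, 1289, 0]) rotate([0, atan2(320, 600), 0]) cube([32, 35, 680]);
translate([719, 1289, 0]) mirror([1, 0, 0]) rotate([0, atan2(320, 600), 0]) cube([32, 35, 680]);


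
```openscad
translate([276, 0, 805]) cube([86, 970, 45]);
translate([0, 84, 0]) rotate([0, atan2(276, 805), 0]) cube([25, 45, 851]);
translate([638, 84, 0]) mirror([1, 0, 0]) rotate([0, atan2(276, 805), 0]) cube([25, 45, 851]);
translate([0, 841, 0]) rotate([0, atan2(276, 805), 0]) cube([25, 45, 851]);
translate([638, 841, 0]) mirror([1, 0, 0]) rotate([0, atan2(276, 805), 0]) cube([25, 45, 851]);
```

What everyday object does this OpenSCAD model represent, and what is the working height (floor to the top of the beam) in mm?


A sawhorse. The overall height is 850 mm.

A beam across two mirrored pairs of raked legs — a sawhorse. The beam's underside is at z = 805 (matching the legs' vertical rise in atan2(276, 805)) and the beam is 45 mm tall, so its top is at 805 + 45 = 850 mm. The raked legs top out at the beam's underside, so that is the highest point.


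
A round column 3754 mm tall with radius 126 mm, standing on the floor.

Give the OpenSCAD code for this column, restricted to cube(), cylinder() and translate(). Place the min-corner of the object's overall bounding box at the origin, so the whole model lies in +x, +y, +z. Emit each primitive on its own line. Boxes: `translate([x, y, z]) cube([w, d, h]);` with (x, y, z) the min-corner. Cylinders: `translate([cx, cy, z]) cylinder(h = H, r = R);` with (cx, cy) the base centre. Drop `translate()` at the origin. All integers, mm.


translate([126, 126, 0]) cylinder(h = 3754, r = 126);


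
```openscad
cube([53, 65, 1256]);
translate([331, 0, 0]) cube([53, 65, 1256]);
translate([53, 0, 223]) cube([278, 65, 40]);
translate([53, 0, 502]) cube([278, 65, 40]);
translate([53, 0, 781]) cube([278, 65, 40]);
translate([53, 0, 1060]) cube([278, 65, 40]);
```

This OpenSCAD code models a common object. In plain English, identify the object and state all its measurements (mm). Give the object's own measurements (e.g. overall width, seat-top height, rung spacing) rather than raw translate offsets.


A straight ladder. Two 53×65 mm vertical rails, 1256 mm tall, stand 384 mm apart (outside-to-outside) with their front faces coplanar on the −y side. 4 rungs, each 65 mm deep and 40 mm tall, span between the inner faces of the rails, front faces flush with the rails. The lowest rung's underside is at z = 223 mm and rungs are spaced 279 mm apart (underside to underside).


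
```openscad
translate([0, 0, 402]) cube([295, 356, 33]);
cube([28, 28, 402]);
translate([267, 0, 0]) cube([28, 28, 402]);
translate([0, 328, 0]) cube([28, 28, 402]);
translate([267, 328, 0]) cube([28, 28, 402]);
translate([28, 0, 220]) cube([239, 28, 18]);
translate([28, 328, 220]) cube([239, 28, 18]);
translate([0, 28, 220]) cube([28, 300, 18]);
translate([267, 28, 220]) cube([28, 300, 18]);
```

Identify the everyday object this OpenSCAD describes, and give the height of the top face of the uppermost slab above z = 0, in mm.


A stool. The seat height is 435 mm.

A 295×356×33 slab at z = 402 on four corner posts — a stool. The seat top is 402 + 33 = 435 mm.


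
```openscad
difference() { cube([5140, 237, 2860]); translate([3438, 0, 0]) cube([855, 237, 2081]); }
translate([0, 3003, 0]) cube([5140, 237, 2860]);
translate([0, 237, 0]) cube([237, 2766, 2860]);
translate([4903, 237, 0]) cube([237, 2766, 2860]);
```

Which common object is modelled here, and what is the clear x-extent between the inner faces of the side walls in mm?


A single room. The interior width is 4666 mm.

Four walls enclosing a rectangle with a door in the front wall — a room. Outside width 5140 minus two 237 mm walls gives 4666 mm.


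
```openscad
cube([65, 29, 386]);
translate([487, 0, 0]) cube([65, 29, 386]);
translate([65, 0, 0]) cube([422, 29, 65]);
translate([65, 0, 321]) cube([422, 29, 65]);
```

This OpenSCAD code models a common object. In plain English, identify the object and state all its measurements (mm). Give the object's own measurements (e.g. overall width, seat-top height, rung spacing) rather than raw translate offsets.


A rectangular picture frame lying in the x–z plane (depth along y). The opening is 422 mm wide (x) by 256 mm tall (z), surrounded by a border 65 mm wide on all four sides. The frame is 29 mm deep and is made of two full-height vertical stiles with two horizontal rails fitted between them.


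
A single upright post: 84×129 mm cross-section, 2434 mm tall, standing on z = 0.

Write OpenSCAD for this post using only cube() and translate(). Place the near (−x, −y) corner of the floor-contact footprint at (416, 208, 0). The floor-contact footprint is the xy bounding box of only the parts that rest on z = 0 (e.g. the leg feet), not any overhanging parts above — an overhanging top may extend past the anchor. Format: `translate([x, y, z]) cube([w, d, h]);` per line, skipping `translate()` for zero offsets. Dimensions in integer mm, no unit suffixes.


translate([416, 208, 0]) cube([84, 129, 2434]);


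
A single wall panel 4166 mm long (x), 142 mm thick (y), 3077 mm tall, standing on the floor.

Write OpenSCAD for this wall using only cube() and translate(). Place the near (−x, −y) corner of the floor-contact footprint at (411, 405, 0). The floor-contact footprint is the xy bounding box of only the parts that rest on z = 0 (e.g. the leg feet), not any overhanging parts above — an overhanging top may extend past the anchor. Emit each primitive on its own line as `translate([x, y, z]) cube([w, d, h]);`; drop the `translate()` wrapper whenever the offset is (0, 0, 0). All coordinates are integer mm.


translate([411, 405, 0]) cube([4166, 142, 3077]);


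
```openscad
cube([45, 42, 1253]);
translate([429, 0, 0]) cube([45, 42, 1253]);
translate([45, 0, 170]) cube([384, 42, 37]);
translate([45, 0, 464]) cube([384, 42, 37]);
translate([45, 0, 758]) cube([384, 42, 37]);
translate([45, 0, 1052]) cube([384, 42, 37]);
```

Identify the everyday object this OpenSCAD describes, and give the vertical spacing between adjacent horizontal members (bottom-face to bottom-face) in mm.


A ladder. The rung spacing is 294 mm.

Two tall 45×42 posts with 4 short bars between them — a ladder. Adjacent rungs sit at z = 170 and z = 464, so the spacing is 464 − 170 = 294 mm.


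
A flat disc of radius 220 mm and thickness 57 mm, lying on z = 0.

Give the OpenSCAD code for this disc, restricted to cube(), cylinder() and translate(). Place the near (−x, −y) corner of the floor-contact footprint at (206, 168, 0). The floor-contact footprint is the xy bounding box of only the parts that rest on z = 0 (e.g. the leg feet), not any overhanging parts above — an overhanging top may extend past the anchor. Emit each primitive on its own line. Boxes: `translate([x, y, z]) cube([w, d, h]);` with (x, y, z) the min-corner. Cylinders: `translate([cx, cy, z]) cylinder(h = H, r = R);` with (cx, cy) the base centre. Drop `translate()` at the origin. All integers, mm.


translate([426, 388, 0]) cylinder(h = 57, r = 220);


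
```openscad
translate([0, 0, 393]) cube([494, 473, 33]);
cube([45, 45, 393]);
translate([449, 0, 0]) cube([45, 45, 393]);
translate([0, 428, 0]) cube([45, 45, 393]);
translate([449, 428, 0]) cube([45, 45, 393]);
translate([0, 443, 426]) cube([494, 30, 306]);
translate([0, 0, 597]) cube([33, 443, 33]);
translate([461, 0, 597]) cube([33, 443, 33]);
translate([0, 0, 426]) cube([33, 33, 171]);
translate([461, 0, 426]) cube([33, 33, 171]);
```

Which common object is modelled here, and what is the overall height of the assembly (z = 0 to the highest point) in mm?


A chair. The overall height is 732 mm.

A slab on four corner posts with a tall panel at the back — a chair. The seat slab sits at z = 393 with thickness 33, and the 306 mm backrest starts at the seat top, so the overall height is 393 + 33 + 306 = 732 mm.


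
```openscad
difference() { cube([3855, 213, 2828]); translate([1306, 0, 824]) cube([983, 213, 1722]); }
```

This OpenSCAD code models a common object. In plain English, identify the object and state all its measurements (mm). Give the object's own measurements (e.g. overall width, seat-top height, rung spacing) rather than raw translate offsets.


A wall 3855 mm long (x), 213 mm thick (y), 2828 mm tall, with a rectangular window opening cut through it. The opening is 983 mm wide and 1722 mm tall; its sill is at z = 824 mm and its near (−x) edge is 1306 mm from the wall's −x end. The opening passes through the full wall thickness.


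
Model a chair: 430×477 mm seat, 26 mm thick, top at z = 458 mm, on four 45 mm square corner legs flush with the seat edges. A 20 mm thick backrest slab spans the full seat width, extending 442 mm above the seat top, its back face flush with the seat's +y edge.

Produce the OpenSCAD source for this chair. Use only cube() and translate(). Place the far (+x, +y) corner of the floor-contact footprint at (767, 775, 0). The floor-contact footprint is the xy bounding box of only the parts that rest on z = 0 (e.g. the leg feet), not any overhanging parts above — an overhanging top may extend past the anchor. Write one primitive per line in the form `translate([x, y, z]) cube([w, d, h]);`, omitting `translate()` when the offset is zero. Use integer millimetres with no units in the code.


translate([337, 298, 432]) cube([430, 477, 26]);
translate([337, 298, 0]) cube([45, 45, 432]);
translate([722, 298, 0]) cube([45, 45, 432]);
translate([337, 730, 0]) cube([45, 45, 432]);
translate([722, 730, 0]) cube([45, 45, 432]);
translate([337, 755, 458]) cube([430, 20, 442]);


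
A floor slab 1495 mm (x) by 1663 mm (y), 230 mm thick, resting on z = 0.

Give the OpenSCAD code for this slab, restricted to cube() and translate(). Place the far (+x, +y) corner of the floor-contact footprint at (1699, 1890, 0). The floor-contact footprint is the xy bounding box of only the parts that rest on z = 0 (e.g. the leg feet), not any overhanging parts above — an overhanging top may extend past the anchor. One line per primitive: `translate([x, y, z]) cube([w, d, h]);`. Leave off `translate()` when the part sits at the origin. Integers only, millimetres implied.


translate([204, 227, 0]) cube([1495, 1663, 230]);


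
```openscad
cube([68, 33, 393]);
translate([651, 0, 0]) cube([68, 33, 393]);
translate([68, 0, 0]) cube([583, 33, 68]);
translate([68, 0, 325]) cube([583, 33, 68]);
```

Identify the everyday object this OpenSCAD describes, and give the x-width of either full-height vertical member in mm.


A picture frame. The border width is 68 mm.

Four thin pieces enclosing a rectangular opening — a picture frame. The two full-height stiles are 393 mm tall; the top rail sits at z = 325 and is 68 mm tall, so the border above the opening is 393 − 325 = 68 mm, matching the stile x-width.


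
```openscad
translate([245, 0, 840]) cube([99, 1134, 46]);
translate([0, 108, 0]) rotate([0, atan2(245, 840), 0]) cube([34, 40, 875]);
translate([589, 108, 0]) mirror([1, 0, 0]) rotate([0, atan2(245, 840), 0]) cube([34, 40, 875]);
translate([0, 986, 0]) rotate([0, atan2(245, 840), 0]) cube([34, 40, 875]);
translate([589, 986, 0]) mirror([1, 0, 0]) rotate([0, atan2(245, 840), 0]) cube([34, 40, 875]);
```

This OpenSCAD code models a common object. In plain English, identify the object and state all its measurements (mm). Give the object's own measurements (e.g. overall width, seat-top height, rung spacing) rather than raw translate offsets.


A sawhorse. A 99×1134×46 mm beam (x, y, z) sits on two A-frame leg pairs. Each pair is two raked legs of 34×40 mm section (40 mm along y) splaying symmetrically in x. Each leg rises 840 mm vertically over 245 mm of horizontal reach and is 875 mm long along its own axis. Every leg's outer bottom edge rests on the floor and its outer top edge meets a bottom edge of the beam — the left legs (tilting toward +x) meet the beam's −x bottom edge, the right legs (their mirror images, tilting toward −x) meet its +x bottom edge — so the leg tops tuck under the beam, the beam's underside is 840 mm above the floor, and the feet are 589 mm apart outside-to-outside with the beam centred between them. The two leg pairs are set in 108 mm from either end of the beam.


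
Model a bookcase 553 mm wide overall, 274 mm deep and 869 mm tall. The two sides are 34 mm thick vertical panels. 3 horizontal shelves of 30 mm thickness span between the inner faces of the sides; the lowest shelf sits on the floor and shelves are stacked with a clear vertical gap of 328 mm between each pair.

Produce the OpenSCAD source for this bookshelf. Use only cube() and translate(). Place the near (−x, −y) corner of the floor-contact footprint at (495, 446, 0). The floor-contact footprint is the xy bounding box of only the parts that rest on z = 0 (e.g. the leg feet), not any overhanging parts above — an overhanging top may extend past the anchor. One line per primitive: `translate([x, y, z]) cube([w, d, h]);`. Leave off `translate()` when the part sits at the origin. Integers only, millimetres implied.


translate([495, 446, 0]) cube([34, 274, 869]);
translate([1014, 446, 0]) cube([34, 274, 869]);
translate([529, 446, 0]) cube([485, 274, 30]);
translate([529, 446, 358]) cube([485, 274, 30]);
translate([529, 446, 716]) cube([485, 274, 30]);


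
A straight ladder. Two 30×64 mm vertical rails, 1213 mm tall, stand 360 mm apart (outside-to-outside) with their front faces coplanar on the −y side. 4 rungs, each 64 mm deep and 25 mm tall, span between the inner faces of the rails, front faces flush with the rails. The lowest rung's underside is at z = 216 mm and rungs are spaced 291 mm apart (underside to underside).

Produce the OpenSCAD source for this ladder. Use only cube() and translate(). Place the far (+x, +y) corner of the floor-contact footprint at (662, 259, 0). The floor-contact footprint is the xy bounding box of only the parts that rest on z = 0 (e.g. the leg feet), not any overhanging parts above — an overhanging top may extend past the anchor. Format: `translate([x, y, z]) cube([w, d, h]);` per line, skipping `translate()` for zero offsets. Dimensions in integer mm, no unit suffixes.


translate([302, 195, 0]) cube([30, 64, 1213]);
translate([632, 195, 0]) cube([30, 64, 1213]);
translate([332, 195, 216]) cube([300, 64, 25]);
translate([332, 195, 507]) cube([300, 64, 25]);
translate([332, 195, 798]) cube([300, 64, 25]);
translate([332, 195, 1089]) cube([300, 64, 25]);


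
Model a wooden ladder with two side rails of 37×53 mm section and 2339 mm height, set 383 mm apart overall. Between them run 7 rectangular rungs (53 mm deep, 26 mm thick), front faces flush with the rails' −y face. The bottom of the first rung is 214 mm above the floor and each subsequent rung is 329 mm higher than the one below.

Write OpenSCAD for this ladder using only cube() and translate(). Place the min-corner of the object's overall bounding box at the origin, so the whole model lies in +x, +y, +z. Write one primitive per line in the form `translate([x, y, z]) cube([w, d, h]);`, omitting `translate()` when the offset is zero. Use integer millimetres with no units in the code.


// rung span = 383 - 2*37 = 309
// rung[k] z = 214 + k*329
cube([37, 53, 2339]);
translate([346, 0, 0]) cube([37, 53, 2339]);
translate([37, 0, 214]) cube([309, 53, 26]);
translate([37, 0, 543]) cube([309, 53, 26]);
translate([37, 0, 872]) cube([309, 53, 26]);
translate([37, 0, 1201]) cube([309, 53, 26]);
translate([37, 0, 1530]) cube([309, 53, 26]);
translate([37, 0, 1859]) cube([309, 53, 26]);
translate([37, 0, 2188]) cube([309, 53, 26]);


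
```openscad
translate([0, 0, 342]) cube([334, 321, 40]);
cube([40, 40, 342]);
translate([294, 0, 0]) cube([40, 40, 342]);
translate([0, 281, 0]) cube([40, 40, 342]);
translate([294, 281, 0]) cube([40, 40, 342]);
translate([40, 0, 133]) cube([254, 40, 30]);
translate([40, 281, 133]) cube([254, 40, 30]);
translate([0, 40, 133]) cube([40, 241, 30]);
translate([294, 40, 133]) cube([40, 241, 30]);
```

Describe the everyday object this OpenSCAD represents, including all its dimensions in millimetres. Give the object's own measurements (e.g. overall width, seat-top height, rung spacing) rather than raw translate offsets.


A simple wooden stool: a rectangular seat 334 mm (x) by 321 mm (y), 40 mm thick, top face at z = 382 mm, on four square legs, each 40×40 mm in cross-section. The legs rest on z = 0, each flush with a corner of the seat. Four stretchers, 40 mm wide and 30 mm tall, connect adjacent legs with their undersides at z = 133 mm, each running between the inner faces of the legs it joins and aligned with the legs' outer faces on the other axis.


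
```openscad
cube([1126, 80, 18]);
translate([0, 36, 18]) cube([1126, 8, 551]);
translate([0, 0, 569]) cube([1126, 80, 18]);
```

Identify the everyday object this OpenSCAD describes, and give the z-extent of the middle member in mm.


An I-beam. The web height is 551 mm.

Two wide flanges with a thin centred web — an I-beam. Overall 587 mm minus two 18 mm flanges gives a web of 587 − 2·18 = 551 mm.


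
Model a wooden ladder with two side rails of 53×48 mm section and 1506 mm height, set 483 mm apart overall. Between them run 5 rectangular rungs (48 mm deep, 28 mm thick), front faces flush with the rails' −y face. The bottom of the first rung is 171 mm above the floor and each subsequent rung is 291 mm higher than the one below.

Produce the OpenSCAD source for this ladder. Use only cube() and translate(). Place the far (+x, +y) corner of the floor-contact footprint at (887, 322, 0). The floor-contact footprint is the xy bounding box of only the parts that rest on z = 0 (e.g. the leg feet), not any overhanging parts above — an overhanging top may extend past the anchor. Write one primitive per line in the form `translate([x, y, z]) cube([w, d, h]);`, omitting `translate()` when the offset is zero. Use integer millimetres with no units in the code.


translate([404, 274, 0]) cube([53, 48, 1506]);
translate([834, 274, 0]) cube([53, 48, 1506]);
translate([457, 274, 171]) cube([377, 48, 28]);
translate([457, 274, 462]) cube([377, 48, 28]);
translate([457, 274, 753]) cube([377, 48, 28]);
translate([457, 274, 1044]) cube([377, 48, 28]);
translate([457, 274, 1335]) cube([377, 48, 28]);


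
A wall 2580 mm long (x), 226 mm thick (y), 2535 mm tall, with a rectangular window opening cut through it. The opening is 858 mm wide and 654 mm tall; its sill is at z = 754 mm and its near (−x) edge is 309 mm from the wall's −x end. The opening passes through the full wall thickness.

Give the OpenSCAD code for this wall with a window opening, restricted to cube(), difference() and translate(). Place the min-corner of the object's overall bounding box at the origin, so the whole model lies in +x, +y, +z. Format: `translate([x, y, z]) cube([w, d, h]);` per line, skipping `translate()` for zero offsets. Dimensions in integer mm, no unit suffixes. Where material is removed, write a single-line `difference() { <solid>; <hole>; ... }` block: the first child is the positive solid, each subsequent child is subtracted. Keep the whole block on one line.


difference() { cube([2580, 226, 2535]); translate([309, 0, 754]) cube([858, 226, 654]); }


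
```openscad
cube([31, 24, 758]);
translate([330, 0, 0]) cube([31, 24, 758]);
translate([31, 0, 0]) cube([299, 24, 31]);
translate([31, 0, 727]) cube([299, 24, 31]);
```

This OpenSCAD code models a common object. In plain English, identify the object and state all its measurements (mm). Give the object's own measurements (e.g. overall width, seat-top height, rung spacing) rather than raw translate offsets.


A rectangular picture frame lying in the x–z plane (depth along y). The opening is 299 mm wide (x) by 696 mm tall (z), surrounded by a border 31 mm wide on all four sides. The frame is 24 mm deep and is made of two full-height vertical stiles with two horizontal rails fitted between them.


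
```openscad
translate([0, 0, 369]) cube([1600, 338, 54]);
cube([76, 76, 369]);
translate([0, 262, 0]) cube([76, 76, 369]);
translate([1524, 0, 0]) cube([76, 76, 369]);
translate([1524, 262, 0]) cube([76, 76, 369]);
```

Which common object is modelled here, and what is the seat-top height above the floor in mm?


A bench. The seat-top height is 423 mm.

A long slab on four corner posts — a bench. The slab sits at z = 369 with thickness 54, so the top is 369 + 54 = 423 mm.


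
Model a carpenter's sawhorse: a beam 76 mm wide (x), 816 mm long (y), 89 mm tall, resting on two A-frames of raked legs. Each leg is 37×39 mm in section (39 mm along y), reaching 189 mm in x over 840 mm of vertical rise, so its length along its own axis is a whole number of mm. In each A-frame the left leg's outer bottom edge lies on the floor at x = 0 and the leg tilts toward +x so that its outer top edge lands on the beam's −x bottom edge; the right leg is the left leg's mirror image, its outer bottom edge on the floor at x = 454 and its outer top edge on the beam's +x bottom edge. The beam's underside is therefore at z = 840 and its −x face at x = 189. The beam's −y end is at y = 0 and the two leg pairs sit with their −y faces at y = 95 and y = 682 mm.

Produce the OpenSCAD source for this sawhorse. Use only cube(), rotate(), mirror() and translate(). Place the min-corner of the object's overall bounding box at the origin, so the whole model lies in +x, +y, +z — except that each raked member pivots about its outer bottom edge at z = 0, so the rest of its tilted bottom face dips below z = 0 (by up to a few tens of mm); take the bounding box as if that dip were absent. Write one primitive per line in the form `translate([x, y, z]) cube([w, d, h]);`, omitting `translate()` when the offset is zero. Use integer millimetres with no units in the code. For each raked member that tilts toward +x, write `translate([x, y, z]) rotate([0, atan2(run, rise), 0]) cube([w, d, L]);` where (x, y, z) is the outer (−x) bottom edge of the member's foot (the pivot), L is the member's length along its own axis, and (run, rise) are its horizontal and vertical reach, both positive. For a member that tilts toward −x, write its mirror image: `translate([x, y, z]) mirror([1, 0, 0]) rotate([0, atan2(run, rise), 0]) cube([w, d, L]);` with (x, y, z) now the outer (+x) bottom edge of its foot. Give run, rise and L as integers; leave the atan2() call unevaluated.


translate([189, 0, 840]) cube([76, 816, 89]);
translate([0, 95, 0]) rotate([0, atan2(189, 840), 0]) cube([37, 39, 861]);
translate([454, 95, 0]) mirror([1, 0, 0]) rotate([0, atan2(189, 840), 0]) cube([37, 39, 861]);
translate([0, 682, 0]) rotate([0, atan2(189, 840), 0]) cube([37, 39, 861]);
translate([454, 682, 0]) mirror([1, 0, 0]) rotate([0, atan2(189, 840), 0]) cube([37, 39, 861]);


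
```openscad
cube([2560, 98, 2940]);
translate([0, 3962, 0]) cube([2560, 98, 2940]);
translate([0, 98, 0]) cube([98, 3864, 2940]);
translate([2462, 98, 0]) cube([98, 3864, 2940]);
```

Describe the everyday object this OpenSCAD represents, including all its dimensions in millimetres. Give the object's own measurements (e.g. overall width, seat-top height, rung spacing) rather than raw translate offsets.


The wall frame of a small rectangular building: four walls, each 2940 mm tall and 98 mm thick, enclosing a footprint 2560 mm (x) by 4060 mm (y) outside-to-outside, with no floor or roof. The front and back walls (the −y and +y sides) span the full width; the two side walls fit between them.


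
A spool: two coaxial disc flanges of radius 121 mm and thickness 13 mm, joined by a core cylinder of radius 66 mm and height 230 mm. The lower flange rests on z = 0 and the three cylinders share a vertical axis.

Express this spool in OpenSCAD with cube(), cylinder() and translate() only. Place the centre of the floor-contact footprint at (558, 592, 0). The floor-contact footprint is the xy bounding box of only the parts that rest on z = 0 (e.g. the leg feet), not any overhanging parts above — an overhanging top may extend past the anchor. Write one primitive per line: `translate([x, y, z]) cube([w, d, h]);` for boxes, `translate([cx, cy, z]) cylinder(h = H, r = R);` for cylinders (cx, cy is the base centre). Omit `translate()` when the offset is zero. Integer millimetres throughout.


translate([558, 592, 0]) cylinder(h = 13, r = 121);
translate([558, 592, 13]) cylinder(h = 230, r = 66);
translate([558, 592, 243]) cylinder(h = 13, r = 121);


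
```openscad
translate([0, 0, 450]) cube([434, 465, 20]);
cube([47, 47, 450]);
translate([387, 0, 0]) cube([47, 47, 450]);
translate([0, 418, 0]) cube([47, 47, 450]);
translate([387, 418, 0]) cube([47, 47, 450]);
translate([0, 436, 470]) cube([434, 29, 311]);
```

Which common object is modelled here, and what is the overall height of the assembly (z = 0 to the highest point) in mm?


A chair. The overall height is 781 mm.

A slab on four corner posts with a tall panel at the back — a chair. The seat slab sits at z = 450 with thickness 20, and the 311 mm backrest starts at the seat top, so the overall height is 450 + 20 + 311 = 781 mm.


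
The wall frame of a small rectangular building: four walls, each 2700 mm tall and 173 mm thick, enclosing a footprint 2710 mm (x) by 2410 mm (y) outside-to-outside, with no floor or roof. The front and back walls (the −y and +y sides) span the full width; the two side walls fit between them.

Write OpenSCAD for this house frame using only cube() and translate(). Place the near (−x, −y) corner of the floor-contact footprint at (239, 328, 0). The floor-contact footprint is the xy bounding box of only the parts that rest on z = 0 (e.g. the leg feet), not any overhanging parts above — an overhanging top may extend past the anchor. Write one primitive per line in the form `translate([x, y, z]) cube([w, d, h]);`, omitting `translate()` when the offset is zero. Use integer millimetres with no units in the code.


translate([239, 328, 0]) cube([2710, 173, 2700]);
translate([239, 2565, 0]) cube([2710, 173, 2700]);
translate([239, 501, 0]) cube([173, 2064, 2700]);
translate([2776, 501, 0]) cube([173, 2064, 2700]);


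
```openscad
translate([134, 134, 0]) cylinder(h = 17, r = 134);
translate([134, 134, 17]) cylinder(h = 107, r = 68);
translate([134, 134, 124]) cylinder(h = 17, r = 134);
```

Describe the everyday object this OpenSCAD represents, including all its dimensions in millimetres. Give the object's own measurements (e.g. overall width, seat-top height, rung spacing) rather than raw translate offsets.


A spool: two coaxial disc flanges of radius 134 mm and thickness 17 mm, joined by a core cylinder of radius 68 mm and height 107 mm. The lower flange rests on z = 0 and the three cylinders share a vertical axis.


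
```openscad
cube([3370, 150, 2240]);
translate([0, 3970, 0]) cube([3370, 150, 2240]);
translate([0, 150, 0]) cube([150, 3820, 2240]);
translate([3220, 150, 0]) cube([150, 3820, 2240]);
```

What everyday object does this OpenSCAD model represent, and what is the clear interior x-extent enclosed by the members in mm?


A house (or room) frame. The interior width is 3070 mm.

Four 2240 mm walls enclosing a rectangle with no floor or roof — a room or house frame. Outside width is 3370 mm and wall thickness is 150 mm, so the interior width is 3370 − 2 × 150 = 3070 mm.


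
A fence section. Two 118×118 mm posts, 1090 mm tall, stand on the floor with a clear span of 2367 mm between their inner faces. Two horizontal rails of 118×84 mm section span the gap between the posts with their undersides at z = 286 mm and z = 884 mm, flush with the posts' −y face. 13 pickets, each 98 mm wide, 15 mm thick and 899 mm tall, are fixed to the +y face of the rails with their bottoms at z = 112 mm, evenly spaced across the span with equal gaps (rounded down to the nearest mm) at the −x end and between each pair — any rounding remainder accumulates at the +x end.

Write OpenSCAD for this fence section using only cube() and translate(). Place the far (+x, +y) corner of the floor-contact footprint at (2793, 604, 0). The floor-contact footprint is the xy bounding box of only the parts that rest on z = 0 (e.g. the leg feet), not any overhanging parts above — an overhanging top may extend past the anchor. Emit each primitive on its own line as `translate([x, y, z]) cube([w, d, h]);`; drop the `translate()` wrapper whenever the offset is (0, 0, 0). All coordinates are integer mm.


translate([190, 486, 0]) cube([118, 118, 1090]);
translate([2675, 486, 0]) cube([118, 118, 1090]);
translate([308, 486, 286]) cube([2367, 118, 84]);
translate([308, 486, 884]) cube([2367, 118, 84]);
translate([386, 604, 112]) cube([98, 15, 899]);
translate([562, 604, 112]) cube([98, 15, 899]);
translate([738, 604, 112]) cube([98, 15, 899]);
translate([914, 604, 112]) cube([98, 15, 899]);
translate([1090, 604, 112]) cube([98, 15, 899]);
translate([1266, 604, 112]) cube([98, 15, 899]);
translate([1442, 604, 112]) cube([98, 15, 899]);
translate([1618, 604, 112]) cube([98, 15, 899]);
translate([1794, 604, 112]) cube([98, 15, 899]);
translate([1970, 604, 112]) cube([98, 15, 899]);
translate([2146, 604, 112]) cube([98, 15, 899]);
translate([2322, 604, 112]) cube([98, 15, 899]);
translate([2498, 604, 112]) cube([98, 15, 899]);


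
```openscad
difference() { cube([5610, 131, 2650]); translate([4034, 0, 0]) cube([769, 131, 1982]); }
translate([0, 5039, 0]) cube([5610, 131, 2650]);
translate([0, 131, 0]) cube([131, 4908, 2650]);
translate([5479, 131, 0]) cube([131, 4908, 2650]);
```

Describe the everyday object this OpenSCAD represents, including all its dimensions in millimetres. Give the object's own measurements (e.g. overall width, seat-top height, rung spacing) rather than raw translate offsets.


A single room: four walls, each 2650 mm tall and 131 mm thick, enclosing an outside footprint 5610×5170 mm (x × y), no floor or roof. The front and back walls (−y and +y sides) run the full x-width; the side walls fit between their inner faces. A door opening 769 mm wide and 1982 mm tall is cut through the front wall from the floor up, its −x edge 4034 mm from the wall's −x end.


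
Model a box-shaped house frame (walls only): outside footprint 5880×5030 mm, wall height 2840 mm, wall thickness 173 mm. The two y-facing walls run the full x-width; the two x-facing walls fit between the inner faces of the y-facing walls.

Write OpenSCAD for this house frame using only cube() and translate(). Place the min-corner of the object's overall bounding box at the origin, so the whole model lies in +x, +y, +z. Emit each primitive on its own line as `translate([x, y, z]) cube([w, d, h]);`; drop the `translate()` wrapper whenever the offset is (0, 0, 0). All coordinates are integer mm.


cube([5880, 173, 2840]);
translate([0, 4857, 0]) cube([5880, 173, 2840]);
translate([0, 173, 0]) cube([173, 4684, 2840]);
translate([5707, 173, 0]) cube([173, 4684, 2840]);


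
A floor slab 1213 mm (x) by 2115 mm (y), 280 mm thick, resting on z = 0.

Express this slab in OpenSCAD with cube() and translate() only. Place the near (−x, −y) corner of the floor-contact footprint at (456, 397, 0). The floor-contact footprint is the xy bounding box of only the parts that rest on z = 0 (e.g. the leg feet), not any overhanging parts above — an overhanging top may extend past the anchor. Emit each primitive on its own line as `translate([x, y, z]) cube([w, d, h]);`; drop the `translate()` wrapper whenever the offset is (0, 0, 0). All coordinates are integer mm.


translate([456, 397, 0]) cube([1213, 2115, 280]);


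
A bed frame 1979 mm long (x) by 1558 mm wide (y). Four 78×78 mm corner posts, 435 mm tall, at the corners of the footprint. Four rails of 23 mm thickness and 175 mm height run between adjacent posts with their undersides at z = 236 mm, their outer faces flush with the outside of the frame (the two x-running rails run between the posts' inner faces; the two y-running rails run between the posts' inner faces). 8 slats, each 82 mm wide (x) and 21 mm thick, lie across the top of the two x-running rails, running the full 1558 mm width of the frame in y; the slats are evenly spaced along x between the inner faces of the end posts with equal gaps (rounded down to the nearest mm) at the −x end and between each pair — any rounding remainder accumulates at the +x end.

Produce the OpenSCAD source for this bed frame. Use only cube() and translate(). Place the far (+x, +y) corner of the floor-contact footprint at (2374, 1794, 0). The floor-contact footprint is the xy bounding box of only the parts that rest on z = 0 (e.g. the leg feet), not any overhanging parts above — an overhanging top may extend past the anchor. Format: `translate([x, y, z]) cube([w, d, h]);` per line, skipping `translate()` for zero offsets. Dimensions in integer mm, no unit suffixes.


translate([395, 236, 0]) cube([78, 78, 435]);
translate([395, 1716, 0]) cube([78, 78, 435]);
translate([2296, 236, 0]) cube([78, 78, 435]);
translate([2296, 1716, 0]) cube([78, 78, 435]);
translate([473, 236, 236]) cube([1823, 23, 175]);
translate([473, 1771, 236]) cube([1823, 23, 175]);
translate([395, 314, 236]) cube([23, 1402, 175]);
translate([2351, 314, 236]) cube([23, 1402, 175]);
translate([602, 236, 411]) cube([82, 1558, 21]);
translate([813, 236, 411]) cube([82, 1558, 21]);
translate([1024, 236, 411]) cube([82, 1558, 21]);
translate([1235, 236, 411]) cube([82, 1558, 21]);
translate([1446, 236, 411]) cube([82, 1558, 21]);
translate([1657, 236, 411]) cube([82, 1558, 21]);
translate([1868, 236, 411]) cube([82, 1558, 21]);
translate([2079, 236, 411]) cube([82, 1558, 21]);


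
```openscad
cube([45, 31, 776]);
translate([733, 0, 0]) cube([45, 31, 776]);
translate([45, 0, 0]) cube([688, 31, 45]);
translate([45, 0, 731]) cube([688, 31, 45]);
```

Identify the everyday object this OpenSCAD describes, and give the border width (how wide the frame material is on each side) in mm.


A picture frame. The border width is 45 mm.

Four thin pieces enclosing a rectangular opening — a picture frame. The two full-height stiles are 776 mm tall; the top rail sits at z = 731 and is 45 mm tall, so the border above the opening is 776 − 731 = 45 mm, matching the stile x-width.
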